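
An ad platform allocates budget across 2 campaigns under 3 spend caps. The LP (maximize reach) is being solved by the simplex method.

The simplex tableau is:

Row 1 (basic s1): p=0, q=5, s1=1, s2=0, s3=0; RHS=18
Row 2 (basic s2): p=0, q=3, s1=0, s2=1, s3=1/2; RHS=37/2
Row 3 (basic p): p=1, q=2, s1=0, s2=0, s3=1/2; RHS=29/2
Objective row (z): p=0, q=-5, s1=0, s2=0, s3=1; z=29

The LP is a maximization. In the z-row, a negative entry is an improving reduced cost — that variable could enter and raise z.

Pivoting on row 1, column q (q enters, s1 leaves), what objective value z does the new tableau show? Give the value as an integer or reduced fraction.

47

Minimum ratio for q: 18/5 = 18/5.
z changes by −(z-row coeff of q)·ratio = −(-5)·(18/5) = 18.
New z = 29 + 18 = 47.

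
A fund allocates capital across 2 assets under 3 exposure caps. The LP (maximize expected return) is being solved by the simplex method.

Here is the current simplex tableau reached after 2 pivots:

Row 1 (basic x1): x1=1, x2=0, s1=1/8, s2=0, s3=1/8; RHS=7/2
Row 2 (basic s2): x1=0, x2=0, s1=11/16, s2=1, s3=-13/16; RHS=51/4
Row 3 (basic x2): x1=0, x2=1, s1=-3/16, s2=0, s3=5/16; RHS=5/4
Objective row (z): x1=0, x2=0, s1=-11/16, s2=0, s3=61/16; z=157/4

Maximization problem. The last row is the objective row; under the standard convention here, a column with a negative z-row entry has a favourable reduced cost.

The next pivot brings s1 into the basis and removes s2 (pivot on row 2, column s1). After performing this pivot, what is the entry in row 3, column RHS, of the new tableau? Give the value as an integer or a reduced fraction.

52/11

Pivot element is row 2, column s1: 11/16.
Normalize row 2: new (row 2, RHS) = (51/4)/(11/16) = 204/11.
row 3 ← row 3 − (-3/16)·(new row 2): 5/4 − (-3/16)·(204/11) = 52/11.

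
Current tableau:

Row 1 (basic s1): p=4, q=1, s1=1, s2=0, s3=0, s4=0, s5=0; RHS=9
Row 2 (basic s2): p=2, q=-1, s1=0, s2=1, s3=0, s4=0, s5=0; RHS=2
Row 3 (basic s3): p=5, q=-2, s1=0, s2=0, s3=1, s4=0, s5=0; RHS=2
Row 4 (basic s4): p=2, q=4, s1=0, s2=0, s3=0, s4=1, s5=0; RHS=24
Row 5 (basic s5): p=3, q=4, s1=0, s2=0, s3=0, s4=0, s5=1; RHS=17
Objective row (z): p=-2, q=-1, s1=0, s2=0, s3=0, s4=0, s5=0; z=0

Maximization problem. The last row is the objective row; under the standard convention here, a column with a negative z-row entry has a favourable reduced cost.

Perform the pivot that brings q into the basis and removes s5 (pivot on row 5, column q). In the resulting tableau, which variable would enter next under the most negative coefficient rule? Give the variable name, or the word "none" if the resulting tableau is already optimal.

p

Pivot element 4. New z-row = old z-row − (-1)·(row 5/4).
Updated z-row coefficients: p: -5/4, q: 0, s1: 0, s2: 0, s3: 0, s4: 0, s5: 1/4.
The most negative is -5/4 in column p, so p would enter next.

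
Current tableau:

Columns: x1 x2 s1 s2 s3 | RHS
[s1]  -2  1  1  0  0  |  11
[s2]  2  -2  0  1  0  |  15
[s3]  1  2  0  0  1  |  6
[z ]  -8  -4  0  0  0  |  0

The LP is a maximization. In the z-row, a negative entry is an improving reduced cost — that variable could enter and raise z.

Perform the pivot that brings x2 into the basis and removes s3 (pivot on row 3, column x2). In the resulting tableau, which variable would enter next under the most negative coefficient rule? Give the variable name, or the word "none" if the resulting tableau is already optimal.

Pivot element 2. New z-row = old z-row − (-4)·(row 3/2).
Updated z-row coefficients: x1: -6, x2: 0, s1: 0, s2: 0, s3: 2.
The most negative is -6 in column x1, so x1 would enter next.

x1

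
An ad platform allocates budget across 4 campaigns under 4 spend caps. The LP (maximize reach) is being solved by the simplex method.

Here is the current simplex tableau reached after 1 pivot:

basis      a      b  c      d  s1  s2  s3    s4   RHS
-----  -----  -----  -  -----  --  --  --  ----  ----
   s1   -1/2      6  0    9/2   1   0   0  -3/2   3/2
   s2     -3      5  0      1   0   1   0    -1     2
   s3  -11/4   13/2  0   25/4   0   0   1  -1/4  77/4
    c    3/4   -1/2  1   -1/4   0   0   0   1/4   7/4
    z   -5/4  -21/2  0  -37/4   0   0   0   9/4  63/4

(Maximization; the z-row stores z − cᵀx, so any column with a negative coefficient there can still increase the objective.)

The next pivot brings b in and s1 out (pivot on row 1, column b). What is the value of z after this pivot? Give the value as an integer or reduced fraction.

147/8

Minimum ratio for b: (3/2)/6 = 1/4.
z changes by −(z-row coeff of b)·ratio = −(-21/2)·(1/4) = 21/8.
New z = 63/4 + (21/8) = 147/8.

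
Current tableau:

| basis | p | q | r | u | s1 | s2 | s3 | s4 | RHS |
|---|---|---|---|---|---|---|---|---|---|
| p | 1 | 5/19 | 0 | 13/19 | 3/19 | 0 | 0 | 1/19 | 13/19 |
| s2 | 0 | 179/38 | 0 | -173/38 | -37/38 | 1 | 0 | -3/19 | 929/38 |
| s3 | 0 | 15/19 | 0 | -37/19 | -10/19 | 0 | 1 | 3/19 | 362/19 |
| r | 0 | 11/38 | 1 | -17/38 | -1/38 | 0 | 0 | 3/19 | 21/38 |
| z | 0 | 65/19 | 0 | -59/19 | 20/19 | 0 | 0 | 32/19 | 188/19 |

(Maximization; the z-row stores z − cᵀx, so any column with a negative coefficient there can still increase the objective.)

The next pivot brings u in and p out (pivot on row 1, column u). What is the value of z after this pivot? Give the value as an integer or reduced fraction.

Minimum ratio for u: (13/19)/(13/19) = 1.
z changes by −(z-row coeff of u)·ratio = −(-59/19)·1 = 59/19.
New z = 188/19 + (59/19) = 13.

13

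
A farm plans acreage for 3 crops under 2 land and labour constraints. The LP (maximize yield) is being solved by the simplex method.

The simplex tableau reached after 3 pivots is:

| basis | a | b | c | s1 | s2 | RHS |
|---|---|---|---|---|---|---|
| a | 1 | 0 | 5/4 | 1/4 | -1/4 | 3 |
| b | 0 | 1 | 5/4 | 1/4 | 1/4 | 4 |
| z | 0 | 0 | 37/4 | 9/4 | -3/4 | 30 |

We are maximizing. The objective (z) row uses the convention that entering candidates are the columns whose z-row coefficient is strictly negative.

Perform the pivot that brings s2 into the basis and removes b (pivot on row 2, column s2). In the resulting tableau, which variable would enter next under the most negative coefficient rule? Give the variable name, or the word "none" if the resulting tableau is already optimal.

Pivot element 1/4. New z-row = old z-row − (-3/4)·(row 2/(1/4)).
Updated z-row coefficients: a: 0, b: 3, c: 13, s1: 3, s2: 0.
No coefficient is strictly negative; the tableau after this pivot is optimal.

none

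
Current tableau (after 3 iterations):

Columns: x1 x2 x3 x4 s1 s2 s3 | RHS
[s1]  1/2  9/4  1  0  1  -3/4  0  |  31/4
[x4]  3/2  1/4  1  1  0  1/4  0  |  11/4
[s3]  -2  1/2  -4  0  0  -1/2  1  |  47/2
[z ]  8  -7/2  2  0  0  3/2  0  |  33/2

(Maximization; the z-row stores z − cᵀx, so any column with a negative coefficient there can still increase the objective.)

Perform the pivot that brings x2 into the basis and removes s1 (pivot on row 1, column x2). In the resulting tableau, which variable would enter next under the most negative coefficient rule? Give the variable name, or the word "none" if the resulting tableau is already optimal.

none

Pivot element 9/4. New z-row = old z-row − (-7/2)·(row 1/(9/4)).
Updated z-row coefficients: x1: 79/9, x2: 0, x3: 32/9, x4: 0, s1: 14/9, s2: 1/3, s3: 0.
No coefficient is strictly negative; the tableau after this pivot is optimal.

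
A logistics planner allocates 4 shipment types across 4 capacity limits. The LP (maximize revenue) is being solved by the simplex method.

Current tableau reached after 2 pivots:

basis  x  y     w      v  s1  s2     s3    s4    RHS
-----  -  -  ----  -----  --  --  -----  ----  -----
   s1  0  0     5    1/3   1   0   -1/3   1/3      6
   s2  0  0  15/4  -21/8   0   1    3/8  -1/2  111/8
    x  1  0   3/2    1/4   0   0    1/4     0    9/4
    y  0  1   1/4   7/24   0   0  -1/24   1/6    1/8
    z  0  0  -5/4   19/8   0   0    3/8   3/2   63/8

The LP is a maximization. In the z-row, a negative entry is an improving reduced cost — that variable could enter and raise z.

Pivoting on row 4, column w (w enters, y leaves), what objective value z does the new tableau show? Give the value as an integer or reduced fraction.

17/2

Minimum ratio for w: (1/8)/(1/4) = 1/2.
z changes by −(z-row coeff of w)·ratio = −(-5/4)·(1/2) = 5/8.
New z = 63/8 + (5/8) = 17/2.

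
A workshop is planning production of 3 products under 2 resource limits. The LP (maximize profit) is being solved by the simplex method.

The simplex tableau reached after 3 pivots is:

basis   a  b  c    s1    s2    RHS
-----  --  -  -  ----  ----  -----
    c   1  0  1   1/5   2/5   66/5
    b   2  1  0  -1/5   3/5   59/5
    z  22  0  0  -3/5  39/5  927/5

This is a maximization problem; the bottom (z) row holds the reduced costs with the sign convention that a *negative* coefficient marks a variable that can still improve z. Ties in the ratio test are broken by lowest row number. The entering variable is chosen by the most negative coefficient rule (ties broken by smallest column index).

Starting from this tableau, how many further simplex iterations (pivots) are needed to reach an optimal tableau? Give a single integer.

1

pivot: s1 in, c out → z = 225
No improving column remains; optimal.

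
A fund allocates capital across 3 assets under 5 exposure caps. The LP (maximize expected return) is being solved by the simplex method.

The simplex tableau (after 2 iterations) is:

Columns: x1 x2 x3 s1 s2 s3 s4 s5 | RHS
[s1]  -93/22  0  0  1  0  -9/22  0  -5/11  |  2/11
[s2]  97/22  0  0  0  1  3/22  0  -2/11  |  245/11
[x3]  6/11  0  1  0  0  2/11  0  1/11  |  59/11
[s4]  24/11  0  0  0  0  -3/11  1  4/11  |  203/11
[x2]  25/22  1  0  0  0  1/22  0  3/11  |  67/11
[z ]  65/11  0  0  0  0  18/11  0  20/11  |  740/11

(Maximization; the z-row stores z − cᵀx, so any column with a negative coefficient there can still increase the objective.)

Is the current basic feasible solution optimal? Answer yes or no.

No objective-row coefficient is strictly negative, so no entering variable exists; the tableau is optimal.

yes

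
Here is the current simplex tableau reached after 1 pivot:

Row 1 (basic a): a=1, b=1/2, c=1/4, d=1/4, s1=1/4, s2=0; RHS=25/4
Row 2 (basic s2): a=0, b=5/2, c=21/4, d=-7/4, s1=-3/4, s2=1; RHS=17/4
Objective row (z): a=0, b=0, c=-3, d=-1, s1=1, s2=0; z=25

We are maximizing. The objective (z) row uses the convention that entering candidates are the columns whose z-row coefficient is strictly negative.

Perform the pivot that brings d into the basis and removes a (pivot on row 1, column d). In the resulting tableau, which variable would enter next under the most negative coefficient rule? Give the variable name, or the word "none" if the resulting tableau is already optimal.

c

Pivot element 1/4. New z-row = old z-row − (-1)·(row 1/(1/4)).
Updated z-row coefficients: a: 4, b: 2, c: -2, d: 0, s1: 2, s2: 0.
The most negative is -2 in column c, so c would enter next.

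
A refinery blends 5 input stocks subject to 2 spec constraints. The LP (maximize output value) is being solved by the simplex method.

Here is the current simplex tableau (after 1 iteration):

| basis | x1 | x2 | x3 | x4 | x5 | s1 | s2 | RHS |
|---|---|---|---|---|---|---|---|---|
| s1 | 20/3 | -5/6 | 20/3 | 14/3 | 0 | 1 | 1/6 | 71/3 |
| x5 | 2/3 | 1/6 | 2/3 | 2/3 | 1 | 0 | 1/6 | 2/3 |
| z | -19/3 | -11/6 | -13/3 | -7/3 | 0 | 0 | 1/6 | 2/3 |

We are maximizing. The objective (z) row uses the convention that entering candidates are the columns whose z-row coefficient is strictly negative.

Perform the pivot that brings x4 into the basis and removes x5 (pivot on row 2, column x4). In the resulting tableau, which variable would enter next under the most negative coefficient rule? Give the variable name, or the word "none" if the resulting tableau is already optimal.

Pivot element 2/3. New z-row = old z-row − (-7/3)·(row 2/(2/3)).
Updated z-row coefficients: x1: -4, x2: -5/4, x3: -2, x4: 0, x5: 7/2, s1: 0, s2: 3/4.
The most negative is -4 in column x1, so x1 would enter next.

x1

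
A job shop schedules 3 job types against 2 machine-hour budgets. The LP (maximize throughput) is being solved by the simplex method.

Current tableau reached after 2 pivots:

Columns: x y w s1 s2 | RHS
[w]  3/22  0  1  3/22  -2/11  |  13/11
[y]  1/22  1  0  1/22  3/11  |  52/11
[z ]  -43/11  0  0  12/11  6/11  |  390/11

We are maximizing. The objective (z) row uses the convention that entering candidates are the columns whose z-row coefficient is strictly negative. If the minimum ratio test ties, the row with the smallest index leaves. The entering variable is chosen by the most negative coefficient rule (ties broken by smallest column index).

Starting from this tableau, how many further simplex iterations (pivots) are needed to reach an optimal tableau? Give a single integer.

pivot: x in, w out → z = 208/3
pivot: s2 in, y out → z = 130
No improving column remains; optimal.

2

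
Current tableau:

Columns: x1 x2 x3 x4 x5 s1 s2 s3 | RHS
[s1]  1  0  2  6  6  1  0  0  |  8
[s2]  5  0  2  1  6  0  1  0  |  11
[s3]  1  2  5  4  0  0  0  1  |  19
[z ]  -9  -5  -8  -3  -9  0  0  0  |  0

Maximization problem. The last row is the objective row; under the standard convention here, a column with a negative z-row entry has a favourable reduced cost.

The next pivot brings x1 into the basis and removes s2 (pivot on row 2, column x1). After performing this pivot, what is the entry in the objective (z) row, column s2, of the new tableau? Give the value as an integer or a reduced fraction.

9/5

Pivot element is row 2, column x1: 5.
Normalize row 2: new (row 2, s2) = 1/5 = 1/5.
z-row ← z-row − (-9)·(new row 2): 0 − (-9)·(1/5) = 9/5.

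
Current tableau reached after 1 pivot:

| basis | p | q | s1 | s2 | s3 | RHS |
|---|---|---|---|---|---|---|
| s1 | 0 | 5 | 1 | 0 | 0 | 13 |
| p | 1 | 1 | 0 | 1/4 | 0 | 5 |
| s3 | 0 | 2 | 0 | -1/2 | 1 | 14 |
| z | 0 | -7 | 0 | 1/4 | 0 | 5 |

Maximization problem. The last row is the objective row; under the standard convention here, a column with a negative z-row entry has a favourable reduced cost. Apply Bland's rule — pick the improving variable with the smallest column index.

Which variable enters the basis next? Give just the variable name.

q

Objective-row coefficients: p: 0, q: -7, s1: 0, s2: 1/4, s3: 0.
Improving columns: q. Bland's rule picks the smallest column index → q.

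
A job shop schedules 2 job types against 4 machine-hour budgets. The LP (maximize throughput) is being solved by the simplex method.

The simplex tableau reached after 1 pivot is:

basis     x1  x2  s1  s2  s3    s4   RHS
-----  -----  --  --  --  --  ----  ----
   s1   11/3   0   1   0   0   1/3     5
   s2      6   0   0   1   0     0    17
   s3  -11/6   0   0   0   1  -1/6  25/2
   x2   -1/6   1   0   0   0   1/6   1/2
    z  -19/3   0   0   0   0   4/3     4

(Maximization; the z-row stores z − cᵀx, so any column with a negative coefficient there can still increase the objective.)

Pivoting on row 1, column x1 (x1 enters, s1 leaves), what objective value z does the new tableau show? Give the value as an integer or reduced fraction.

Minimum ratio for x1: 5/(11/3) = 15/11.
z changes by −(z-row coeff of x1)·ratio = −(-19/3)·(15/11) = 95/11.
New z = 4 + (95/11) = 139/11.

139/11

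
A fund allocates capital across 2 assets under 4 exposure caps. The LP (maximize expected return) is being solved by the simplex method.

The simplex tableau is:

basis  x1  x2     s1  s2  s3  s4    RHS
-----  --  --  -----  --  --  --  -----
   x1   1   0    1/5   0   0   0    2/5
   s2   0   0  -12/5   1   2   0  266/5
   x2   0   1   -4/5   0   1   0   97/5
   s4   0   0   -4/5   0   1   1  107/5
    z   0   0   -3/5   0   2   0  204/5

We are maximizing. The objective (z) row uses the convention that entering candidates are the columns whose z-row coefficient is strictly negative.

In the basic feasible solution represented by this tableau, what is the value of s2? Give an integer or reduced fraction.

266/5

s2 is basic (row 2); its value is the RHS of that row: 266/5.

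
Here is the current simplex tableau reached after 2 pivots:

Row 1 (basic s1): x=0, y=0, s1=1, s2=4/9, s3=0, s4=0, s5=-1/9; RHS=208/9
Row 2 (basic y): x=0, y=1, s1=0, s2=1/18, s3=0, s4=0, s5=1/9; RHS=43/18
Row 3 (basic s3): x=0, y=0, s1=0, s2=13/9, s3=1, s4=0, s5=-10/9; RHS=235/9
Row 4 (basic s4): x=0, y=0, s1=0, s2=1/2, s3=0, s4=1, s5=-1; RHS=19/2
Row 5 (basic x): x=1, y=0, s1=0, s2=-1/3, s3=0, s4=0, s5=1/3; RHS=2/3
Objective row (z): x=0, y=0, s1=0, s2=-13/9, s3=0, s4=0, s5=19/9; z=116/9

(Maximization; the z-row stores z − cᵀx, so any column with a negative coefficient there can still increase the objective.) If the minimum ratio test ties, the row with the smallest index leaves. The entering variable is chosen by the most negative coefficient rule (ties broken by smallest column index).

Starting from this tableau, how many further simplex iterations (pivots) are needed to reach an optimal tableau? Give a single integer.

pivot: s2 in, s3 out → z = 39
No improving column remains; optimal.

1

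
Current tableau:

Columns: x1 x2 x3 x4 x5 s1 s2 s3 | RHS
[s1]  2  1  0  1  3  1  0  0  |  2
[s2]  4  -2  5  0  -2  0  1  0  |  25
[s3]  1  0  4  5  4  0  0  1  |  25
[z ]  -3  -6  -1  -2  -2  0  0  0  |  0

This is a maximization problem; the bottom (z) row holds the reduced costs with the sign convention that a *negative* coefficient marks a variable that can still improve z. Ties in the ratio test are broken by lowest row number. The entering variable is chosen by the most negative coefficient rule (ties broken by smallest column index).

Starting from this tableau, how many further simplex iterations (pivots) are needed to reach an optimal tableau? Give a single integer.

pivot: x2 in, s1 out → z = 12
pivot: x3 in, s2 out → z = 89/5
No improving column remains; optimal.

2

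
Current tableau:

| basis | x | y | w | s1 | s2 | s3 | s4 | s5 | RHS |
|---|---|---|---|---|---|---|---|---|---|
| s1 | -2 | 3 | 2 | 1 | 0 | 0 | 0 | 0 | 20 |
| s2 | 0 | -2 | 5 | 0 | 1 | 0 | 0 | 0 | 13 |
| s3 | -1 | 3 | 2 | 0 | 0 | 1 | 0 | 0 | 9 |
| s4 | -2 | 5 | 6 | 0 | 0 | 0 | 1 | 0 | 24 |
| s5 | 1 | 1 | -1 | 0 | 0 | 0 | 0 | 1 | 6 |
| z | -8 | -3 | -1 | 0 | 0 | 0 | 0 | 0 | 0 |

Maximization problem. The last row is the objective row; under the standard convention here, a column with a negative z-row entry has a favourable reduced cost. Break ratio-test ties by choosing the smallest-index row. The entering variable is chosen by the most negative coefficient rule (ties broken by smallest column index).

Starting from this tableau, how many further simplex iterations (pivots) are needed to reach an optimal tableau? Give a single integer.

2

pivot: x in, s5 out → z = 48
pivot: w in, s2 out → z = 357/5
No improving column remains; optimal.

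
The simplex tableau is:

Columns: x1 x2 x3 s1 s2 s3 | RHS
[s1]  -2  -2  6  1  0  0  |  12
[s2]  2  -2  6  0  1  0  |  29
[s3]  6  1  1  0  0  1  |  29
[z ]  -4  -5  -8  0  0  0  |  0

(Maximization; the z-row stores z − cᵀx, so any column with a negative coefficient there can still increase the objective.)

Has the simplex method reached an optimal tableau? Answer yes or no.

Column x1 has objective-row coefficient -4, which is negative; an improving pivot exists, so not yet optimal.

no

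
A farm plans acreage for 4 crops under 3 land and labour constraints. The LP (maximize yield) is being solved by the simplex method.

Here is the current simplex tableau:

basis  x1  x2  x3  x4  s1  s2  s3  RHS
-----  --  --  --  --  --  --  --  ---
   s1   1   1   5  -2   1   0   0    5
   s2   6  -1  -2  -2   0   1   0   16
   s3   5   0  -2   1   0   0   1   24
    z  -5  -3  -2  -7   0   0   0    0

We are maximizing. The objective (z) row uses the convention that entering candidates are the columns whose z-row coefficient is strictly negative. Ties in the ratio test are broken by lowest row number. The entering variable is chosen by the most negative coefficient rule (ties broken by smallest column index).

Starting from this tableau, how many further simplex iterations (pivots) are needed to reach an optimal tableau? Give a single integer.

2

pivot: x4 in, s3 out → z = 168
pivot: x3 in, s1 out → z = 1016
No improving column remains; optimal.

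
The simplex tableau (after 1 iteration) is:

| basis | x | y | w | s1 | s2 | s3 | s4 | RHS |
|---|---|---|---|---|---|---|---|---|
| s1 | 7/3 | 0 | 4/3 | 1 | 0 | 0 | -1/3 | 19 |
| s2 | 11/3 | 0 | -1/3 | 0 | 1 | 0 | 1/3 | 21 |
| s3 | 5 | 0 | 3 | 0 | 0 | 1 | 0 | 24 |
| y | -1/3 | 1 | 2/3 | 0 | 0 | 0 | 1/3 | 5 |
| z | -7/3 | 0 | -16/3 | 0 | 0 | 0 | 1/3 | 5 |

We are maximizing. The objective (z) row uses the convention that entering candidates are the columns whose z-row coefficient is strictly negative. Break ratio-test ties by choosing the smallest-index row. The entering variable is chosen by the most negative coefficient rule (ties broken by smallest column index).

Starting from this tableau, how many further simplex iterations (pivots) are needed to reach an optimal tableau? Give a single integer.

pivot: w in, y out → z = 45
pivot: x in, s3 out → z = 600/13
No improving column remains; optimal.

2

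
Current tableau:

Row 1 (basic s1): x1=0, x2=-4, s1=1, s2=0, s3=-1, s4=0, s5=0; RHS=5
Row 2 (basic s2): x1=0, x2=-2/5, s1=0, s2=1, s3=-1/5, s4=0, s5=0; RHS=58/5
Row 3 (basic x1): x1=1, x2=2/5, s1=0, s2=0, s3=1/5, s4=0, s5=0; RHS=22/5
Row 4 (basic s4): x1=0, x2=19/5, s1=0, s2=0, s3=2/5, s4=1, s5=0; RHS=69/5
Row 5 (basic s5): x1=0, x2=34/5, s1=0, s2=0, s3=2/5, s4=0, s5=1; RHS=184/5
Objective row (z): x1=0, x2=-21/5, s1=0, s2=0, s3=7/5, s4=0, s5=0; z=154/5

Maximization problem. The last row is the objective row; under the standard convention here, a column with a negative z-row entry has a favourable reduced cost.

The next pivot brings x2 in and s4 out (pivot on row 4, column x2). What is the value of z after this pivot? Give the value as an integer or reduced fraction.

Minimum ratio for x2: (69/5)/(19/5) = 69/19.
z changes by −(z-row coeff of x2)·ratio = −(-21/5)·(69/19) = 1449/95.
New z = 154/5 + (1449/95) = 875/19.

875/19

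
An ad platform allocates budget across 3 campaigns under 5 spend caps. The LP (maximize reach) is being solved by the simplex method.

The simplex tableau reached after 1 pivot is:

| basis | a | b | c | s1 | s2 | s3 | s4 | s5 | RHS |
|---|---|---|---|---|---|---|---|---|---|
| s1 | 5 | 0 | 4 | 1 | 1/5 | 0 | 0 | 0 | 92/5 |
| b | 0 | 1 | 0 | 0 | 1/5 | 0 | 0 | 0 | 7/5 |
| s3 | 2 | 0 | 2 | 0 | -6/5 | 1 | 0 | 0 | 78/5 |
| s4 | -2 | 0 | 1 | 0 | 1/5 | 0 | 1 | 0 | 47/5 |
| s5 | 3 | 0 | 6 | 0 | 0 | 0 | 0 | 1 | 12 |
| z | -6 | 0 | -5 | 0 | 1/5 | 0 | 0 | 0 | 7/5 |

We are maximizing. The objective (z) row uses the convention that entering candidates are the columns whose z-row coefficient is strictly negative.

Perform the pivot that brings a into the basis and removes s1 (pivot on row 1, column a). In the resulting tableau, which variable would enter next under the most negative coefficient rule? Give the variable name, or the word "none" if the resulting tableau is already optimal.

Pivot element 5. New z-row = old z-row − (-6)·(row 1/5).
Updated z-row coefficients: a: 0, b: 0, c: -1/5, s1: 6/5, s2: 11/25, s3: 0, s4: 0, s5: 0.
The most negative is -1/5 in column c, so c would enter next.

c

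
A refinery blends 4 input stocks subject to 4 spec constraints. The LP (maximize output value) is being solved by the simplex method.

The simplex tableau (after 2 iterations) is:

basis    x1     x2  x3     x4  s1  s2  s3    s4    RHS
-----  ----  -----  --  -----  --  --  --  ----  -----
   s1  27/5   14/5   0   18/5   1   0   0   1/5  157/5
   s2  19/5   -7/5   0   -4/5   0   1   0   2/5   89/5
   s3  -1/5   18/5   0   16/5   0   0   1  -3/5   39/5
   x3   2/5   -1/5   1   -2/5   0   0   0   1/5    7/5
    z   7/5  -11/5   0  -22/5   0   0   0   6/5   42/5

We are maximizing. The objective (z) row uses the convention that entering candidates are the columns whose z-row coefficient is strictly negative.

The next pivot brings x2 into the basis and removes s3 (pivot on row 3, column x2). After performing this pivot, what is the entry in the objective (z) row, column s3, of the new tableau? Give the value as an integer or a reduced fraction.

Pivot element is row 3, column x2: 18/5.
Normalize row 3: new (row 3, s3) = 1/(18/5) = 5/18.
z-row ← z-row − (-11/5)·(new row 3): 0 − (-11/5)·(5/18) = 11/18.

11/18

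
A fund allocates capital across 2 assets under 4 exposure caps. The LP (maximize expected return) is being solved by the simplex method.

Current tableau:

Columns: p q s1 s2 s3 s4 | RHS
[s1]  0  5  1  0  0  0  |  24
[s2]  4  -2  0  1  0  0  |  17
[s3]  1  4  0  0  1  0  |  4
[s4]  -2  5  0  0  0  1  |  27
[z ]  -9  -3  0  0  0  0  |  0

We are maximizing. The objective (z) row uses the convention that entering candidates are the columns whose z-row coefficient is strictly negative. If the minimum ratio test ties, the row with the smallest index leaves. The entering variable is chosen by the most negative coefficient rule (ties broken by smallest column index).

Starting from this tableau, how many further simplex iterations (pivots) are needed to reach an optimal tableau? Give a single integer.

pivot: p in, s3 out → z = 36
No improving column remains; optimal.

1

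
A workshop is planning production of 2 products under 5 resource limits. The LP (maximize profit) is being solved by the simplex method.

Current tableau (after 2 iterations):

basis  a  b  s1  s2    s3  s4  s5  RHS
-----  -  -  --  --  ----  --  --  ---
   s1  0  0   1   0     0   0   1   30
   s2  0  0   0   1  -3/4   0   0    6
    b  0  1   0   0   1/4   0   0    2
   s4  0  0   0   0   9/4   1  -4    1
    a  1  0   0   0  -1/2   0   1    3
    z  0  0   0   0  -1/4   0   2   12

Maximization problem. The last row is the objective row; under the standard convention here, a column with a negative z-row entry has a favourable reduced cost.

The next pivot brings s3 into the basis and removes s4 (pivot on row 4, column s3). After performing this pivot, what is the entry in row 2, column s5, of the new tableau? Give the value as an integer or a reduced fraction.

-4/3

Pivot element is row 4, column s3: 9/4.
Normalize row 4: new (row 4, s5) = (-4)/(9/4) = -16/9.
row 2 ← row 2 − (-3/4)·(new row 4): 0 − (-3/4)·(-16/9) = -4/3.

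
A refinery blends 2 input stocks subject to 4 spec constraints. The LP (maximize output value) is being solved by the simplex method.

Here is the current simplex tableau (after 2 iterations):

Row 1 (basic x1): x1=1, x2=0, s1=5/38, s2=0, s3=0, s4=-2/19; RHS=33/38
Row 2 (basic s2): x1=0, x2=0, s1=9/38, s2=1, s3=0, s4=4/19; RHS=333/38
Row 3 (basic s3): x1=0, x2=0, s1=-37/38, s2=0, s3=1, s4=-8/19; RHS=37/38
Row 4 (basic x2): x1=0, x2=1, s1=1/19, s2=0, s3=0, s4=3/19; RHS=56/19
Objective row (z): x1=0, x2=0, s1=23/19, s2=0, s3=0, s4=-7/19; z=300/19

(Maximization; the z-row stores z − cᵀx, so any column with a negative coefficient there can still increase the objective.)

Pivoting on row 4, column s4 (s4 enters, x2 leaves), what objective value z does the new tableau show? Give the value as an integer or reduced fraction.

Minimum ratio for s4: (56/19)/(3/19) = 56/3.
z changes by −(z-row coeff of s4)·ratio = −(-7/19)·(56/3) = 392/57.
New z = 300/19 + (392/57) = 68/3.

68/3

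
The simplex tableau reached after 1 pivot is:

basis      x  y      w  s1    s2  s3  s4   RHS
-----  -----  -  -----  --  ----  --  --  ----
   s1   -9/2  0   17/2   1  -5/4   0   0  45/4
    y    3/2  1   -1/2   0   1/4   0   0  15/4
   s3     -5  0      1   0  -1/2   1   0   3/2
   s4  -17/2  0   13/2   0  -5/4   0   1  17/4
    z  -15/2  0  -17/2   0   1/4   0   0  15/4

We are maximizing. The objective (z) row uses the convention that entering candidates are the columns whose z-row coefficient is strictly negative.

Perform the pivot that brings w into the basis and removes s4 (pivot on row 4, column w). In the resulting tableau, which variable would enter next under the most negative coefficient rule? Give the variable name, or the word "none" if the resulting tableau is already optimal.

Pivot element 13/2. New z-row = old z-row − (-17/2)·(row 4/(13/2)).
Updated z-row coefficients: x: -242/13, y: 0, w: 0, s1: 0, s2: -18/13, s3: 0, s4: 17/13.
The most negative is -242/13 in column x, so x would enter next.

x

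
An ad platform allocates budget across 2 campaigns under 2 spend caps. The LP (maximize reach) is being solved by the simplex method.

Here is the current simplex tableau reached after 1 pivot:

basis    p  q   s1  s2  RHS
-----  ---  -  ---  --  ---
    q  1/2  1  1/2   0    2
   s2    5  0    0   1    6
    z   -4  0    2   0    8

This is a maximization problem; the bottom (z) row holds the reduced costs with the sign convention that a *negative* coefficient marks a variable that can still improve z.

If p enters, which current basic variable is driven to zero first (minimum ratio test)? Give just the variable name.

s2

Ratios: row 1 (q): 2/(1/2) = 4; row 2 (s2): 6/5 = 6/5.
Minimum ratio 6/5 is in the s2 row, so s2 leaves.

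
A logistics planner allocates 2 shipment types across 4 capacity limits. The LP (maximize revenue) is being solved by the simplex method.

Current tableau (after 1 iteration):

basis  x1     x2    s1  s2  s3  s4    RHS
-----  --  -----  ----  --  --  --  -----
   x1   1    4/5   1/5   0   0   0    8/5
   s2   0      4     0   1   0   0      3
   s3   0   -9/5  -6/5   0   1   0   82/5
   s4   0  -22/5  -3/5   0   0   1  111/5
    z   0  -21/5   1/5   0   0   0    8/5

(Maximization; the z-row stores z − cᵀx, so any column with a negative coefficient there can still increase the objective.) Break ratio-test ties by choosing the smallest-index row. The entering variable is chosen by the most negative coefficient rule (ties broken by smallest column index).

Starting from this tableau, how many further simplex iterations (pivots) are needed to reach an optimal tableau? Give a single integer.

1

pivot: x2 in, s2 out → z = 19/4
No improving column remains; optimal.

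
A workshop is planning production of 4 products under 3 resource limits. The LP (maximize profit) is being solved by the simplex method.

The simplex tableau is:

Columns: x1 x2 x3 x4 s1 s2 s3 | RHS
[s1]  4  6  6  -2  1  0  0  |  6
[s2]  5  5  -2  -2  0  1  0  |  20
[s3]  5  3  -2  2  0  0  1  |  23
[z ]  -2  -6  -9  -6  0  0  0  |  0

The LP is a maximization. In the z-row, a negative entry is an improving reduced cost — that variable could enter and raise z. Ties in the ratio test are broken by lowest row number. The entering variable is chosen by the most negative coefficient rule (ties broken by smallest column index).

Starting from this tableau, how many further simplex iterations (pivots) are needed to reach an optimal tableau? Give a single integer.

2

pivot: x3 in, s1 out → z = 9
pivot: x4 in, s3 out → z = 711/4
No improving column remains; optimal.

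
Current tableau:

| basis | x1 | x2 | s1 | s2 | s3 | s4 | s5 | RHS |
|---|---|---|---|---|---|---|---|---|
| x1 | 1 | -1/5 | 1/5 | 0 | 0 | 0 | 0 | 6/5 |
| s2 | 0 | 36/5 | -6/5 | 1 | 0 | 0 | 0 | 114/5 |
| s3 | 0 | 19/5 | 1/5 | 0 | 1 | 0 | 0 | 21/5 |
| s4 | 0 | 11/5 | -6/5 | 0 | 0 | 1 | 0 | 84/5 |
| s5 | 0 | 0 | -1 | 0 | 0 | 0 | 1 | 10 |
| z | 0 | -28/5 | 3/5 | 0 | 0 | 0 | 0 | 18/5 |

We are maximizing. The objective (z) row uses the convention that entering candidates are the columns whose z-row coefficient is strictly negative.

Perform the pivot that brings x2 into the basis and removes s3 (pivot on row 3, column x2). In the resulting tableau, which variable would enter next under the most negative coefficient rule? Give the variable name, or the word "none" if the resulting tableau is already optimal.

none

Pivot element 19/5. New z-row = old z-row − (-28/5)·(row 3/(19/5)).
Updated z-row coefficients: x1: 0, x2: 0, s1: 17/19, s2: 0, s3: 28/19, s4: 0, s5: 0.
No coefficient is strictly negative; the tableau after this pivot is optimal.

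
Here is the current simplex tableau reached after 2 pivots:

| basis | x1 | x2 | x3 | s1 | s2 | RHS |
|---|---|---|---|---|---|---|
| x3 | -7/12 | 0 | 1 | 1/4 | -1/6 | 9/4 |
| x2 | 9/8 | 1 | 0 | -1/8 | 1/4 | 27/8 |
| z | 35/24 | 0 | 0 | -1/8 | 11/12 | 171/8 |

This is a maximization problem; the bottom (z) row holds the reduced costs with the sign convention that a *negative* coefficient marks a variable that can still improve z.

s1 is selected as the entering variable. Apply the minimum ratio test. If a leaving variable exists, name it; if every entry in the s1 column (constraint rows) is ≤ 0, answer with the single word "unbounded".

Ratios: row 1 (x3): (9/4)/(1/4) = 9; row 2 (x2): entry -1/8 ≤ 0, skip.
Minimum ratio is in the x3 row, so x3 leaves.

x3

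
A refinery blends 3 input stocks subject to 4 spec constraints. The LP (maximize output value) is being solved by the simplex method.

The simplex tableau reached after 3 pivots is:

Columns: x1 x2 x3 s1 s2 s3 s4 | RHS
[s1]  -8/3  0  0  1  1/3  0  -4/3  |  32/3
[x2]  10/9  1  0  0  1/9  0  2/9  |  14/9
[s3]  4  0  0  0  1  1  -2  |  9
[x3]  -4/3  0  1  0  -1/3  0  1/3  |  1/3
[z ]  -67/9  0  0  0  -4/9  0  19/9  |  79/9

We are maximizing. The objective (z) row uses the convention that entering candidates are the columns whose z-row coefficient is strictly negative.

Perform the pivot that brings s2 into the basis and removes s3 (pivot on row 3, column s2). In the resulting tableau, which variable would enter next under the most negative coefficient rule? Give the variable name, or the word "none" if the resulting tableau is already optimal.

Pivot element 1. New z-row = old z-row − (-4/9)·(row 3/1).
Updated z-row coefficients: x1: -17/3, x2: 0, x3: 0, s1: 0, s2: 0, s3: 4/9, s4: 11/9.
The most negative is -17/3 in column x1, so x1 would enter next.

x1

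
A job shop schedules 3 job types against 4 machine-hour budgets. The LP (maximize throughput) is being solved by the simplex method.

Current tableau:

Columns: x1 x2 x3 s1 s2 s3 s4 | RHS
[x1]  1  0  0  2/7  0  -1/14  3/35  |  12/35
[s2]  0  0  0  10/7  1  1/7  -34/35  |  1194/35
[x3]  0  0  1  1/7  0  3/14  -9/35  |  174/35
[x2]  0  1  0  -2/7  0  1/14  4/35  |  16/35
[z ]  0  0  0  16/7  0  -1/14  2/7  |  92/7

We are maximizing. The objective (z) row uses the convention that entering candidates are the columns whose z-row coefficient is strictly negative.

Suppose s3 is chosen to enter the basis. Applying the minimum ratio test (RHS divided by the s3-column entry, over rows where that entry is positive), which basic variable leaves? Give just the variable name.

x2

Ratios: row 1 (x1): entry -1/14 ≤ 0, skip; row 2 (s2): (1194/35)/(1/7) = 1194/5; row 3 (x3): (174/35)/(3/14) = 116/5; row 4 (x2): (16/35)/(1/14) = 32/5.
Minimum ratio 32/5 is in the x2 row, so x2 leaves.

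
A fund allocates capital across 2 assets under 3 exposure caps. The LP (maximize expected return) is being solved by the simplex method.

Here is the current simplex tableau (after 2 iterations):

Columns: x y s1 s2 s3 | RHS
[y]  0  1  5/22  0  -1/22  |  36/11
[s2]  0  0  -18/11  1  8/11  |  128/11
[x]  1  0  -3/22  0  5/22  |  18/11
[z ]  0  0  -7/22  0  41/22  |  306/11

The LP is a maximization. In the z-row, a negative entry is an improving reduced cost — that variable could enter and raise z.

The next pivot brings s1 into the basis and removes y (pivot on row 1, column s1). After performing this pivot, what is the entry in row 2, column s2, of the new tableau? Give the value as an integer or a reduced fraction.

1

Pivot element is row 1, column s1: 5/22.
Normalize row 1: new (row 1, s2) = 0/(5/22) = 0.
row 2 ← row 2 − (-18/11)·(new row 1): 1 − (-18/11)·0 = 1.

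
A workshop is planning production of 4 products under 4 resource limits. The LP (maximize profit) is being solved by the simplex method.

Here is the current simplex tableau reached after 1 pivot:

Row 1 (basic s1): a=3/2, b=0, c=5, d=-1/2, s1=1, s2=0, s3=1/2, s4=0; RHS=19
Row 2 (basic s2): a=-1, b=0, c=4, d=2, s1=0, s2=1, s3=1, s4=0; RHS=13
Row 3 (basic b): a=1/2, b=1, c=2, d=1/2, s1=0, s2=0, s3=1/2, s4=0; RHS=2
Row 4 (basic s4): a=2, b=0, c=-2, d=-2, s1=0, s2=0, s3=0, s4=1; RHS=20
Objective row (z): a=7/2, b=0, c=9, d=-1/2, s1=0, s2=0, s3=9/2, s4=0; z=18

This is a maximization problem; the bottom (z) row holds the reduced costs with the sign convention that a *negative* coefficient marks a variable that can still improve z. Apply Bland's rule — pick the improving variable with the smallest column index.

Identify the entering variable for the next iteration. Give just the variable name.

Objective-row coefficients: a: 7/2, b: 0, c: 9, d: -1/2, s1: 0, s2: 0, s3: 9/2, s4: 0.
Improving columns: d. Bland's rule picks the smallest column index → d.

d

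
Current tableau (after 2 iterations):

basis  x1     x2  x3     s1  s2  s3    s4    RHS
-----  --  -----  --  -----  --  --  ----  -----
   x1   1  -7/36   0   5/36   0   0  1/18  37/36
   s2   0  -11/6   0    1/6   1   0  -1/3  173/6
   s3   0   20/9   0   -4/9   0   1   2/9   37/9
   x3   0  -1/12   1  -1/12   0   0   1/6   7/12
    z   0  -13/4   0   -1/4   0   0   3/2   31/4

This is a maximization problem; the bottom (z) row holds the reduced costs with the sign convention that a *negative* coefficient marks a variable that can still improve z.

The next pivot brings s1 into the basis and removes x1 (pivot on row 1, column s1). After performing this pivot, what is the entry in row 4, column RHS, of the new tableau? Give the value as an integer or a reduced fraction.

6/5

Pivot element is row 1, column s1: 5/36.
Normalize row 1: new (row 1, RHS) = (37/36)/(5/36) = 37/5.
row 4 ← row 4 − (-1/12)·(new row 1): 7/12 − (-1/12)·(37/5) = 6/5.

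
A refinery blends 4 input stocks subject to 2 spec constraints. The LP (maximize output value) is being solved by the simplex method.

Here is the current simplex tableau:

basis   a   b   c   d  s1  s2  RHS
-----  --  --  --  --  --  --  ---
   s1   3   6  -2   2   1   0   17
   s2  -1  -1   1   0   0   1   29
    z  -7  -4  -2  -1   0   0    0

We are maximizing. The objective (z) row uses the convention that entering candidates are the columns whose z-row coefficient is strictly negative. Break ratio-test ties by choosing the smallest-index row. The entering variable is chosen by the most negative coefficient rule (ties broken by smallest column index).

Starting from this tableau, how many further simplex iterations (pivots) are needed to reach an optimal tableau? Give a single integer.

2

pivot: a in, s1 out → z = 119/3
pivot: c in, s2 out → z = 733
No improving column remains; optimal.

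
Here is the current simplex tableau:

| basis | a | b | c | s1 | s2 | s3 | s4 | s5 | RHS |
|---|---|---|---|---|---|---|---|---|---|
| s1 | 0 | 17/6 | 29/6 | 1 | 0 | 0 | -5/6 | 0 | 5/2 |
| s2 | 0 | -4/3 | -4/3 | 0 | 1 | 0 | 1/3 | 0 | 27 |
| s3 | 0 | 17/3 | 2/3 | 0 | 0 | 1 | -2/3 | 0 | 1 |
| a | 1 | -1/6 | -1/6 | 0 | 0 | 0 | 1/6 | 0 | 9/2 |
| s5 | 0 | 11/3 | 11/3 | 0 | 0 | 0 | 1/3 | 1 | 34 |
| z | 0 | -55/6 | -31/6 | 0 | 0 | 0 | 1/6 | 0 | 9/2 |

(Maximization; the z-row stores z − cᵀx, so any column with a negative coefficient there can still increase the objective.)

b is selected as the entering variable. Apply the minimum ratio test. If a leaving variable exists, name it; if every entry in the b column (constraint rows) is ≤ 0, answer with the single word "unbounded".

s3

Ratios: row 1 (s1): (5/2)/(17/6) = 15/17; row 2 (s2): entry -4/3 ≤ 0, skip; row 3 (s3): 1/(17/3) = 3/17; row 4 (a): entry -1/6 ≤ 0, skip; row 5 (s5): 34/(11/3) = 102/11.
Minimum ratio is in the s3 row, so s3 leaves.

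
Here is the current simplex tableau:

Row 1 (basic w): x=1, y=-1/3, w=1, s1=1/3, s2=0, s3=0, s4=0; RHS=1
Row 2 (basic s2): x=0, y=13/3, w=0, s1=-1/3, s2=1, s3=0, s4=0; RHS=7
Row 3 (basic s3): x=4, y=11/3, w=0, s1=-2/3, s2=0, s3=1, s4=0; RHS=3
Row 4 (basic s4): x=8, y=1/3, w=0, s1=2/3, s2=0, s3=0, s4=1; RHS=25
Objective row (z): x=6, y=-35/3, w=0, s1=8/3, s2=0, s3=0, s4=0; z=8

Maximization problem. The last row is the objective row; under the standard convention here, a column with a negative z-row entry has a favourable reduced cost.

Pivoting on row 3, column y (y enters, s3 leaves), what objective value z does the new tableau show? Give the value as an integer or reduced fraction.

193/11

Minimum ratio for y: 3/(11/3) = 9/11.
z changes by −(z-row coeff of y)·ratio = −(-35/3)·(9/11) = 105/11.
New z = 8 + (105/11) = 193/11.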